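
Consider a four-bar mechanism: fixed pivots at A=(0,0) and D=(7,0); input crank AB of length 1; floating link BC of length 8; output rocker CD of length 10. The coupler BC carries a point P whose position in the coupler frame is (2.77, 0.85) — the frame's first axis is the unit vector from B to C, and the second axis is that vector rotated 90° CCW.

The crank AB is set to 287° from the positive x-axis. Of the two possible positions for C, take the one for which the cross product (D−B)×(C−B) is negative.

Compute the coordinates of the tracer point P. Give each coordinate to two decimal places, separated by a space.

A=(0,0), D=(7.00,0)
B = A + 1.00·(cos287°, sin287°) = (0.2924, -0.9563)
|BD| = 6.7755
circle(B,8.00) ∩ circle(D,10.00): a=0.7311, h=7.9665
  candidates: C₊=(-0.1083,7.0337) cross=53.977; C₋=(2.1405,-8.7399) cross=-53.977
  mode - wants cross < 0 → take C=(2.1405,-8.7399) (cross=-53.977)
ex = (C−B)/|BC| = (0.2310,-0.9729); ey = (0.9729,0.2310)
P = B + 2.77·ex + 0.85·ey = (1.7593,-3.4550)

1.76 -3.46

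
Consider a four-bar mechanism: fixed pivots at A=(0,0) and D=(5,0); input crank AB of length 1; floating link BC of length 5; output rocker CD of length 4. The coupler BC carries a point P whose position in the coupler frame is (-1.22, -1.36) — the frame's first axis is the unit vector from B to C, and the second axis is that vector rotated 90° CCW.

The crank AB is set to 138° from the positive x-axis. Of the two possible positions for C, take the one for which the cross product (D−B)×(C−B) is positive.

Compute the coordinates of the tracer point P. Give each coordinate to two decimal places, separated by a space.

A=(0,0), D=(5.00,0)
B = A + 1.00·(cos138°, sin138°) = (-0.7431, 0.6691)
|BD| = 5.7820
circle(B,5.00) ∩ circle(D,4.00): a=3.6693, h=3.3965
  candidates: C₊=(3.2945,3.6182) cross=19.639; C₋=(2.5084,-3.1292) cross=-19.639
  mode + wants cross > 0 → take C=(3.2945,3.6182) (cross=19.639)
ex = (C−B)/|BC| = (0.8075,0.5898); ey = (-0.5898,0.8075)
P = B + -1.22·ex + -1.36·ey = (-0.9262,-1.1487)

-0.93 -1.15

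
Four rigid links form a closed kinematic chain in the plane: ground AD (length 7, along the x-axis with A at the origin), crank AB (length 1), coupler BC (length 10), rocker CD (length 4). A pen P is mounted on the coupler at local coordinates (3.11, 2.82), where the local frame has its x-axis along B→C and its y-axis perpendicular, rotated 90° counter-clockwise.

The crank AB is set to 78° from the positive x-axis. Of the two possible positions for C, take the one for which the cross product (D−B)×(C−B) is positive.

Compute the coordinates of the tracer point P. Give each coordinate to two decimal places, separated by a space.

2.84 4.25

A=(0,0), D=(7.00,0)
B = A + 1.00·(cos78°, sin78°) = (0.2079, 0.9781)
|BD| = 6.8622
circle(B,10.00) ∩ circle(D,4.00): a=9.5516, h=2.9609
  candidates: C₊=(10.0840,2.5473) cross=20.318; C₋=(9.2399,-3.3140) cross=-20.318
  mode + wants cross > 0 → take C=(10.0840,2.5473) (cross=20.318)
ex = (C−B)/|BC| = (0.9876,0.1569); ey = (-0.1569,0.9876)
P = B + 3.11·ex + 2.82·ey = (2.8369,4.2512)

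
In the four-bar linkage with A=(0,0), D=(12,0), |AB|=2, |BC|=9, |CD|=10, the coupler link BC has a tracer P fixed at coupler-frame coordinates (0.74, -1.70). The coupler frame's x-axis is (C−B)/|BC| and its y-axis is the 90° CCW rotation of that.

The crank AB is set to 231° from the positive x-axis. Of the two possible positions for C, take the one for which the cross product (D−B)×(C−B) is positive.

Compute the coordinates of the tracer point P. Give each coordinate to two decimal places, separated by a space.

A=(0,0), D=(12.00,0)
B = A + 2.00·(cos231°, sin231°) = (-1.2586, -1.5543)
|BD| = 13.3494
circle(B,9.00) ∩ circle(D,10.00): a=5.9631, h=6.7410
  candidates: C₊=(3.8790,5.8352) cross=89.989; C₋=(5.4487,-7.5552) cross=-89.989
  mode + wants cross > 0 → take C=(3.8790,5.8352) (cross=89.989)
ex = (C−B)/|BC| = (0.5709,0.8211); ey = (-0.8211,0.5709)
P = B + 0.74·ex + -1.70·ey = (0.5596,-1.9172)

0.56 -1.92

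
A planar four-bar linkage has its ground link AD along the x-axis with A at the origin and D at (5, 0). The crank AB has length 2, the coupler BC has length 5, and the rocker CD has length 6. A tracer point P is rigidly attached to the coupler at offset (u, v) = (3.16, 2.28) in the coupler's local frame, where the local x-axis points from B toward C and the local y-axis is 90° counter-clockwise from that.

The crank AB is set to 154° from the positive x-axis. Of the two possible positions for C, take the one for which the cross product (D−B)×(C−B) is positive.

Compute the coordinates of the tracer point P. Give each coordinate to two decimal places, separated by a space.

-1.58 4.77

A=(0,0), D=(5.00,0)
B = A + 2.00·(cos154°, sin154°) = (-1.7976, 0.8767)
|BD| = 6.8539
circle(B,5.00) ∩ circle(D,6.00): a=2.6245, h=4.2558
  candidates: C₊=(1.3497,4.7619) cross=29.169; C₋=(0.2609,-3.6798) cross=-29.169
  mode + wants cross > 0 → take C=(1.3497,4.7619) (cross=29.169)
ex = (C−B)/|BC| = (0.6295,0.7770); ey = (-0.7770,0.6295)
P = B + 3.16·ex + 2.28·ey = (-1.5801,4.7673)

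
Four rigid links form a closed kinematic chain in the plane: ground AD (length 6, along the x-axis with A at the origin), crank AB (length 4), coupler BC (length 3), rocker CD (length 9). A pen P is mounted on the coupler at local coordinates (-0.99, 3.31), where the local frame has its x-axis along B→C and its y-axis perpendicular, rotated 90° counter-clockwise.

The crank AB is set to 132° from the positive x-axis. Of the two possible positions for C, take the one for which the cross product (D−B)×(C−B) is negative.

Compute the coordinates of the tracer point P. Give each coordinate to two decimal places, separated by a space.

A=(0,0), D=(6.00,0)
B = A + 4.00·(cos132°, sin132°) = (-2.6765, 2.9726)
|BD| = 9.1716
circle(B,3.00) ∩ circle(D,9.00): a=0.6606, h=2.9264
  candidates: C₊=(-1.1031,5.5269) cross=26.839; C₋=(-3.0000,-0.0099) cross=-26.839
  mode - wants cross < 0 → take C=(-3.0000,-0.0099) (cross=-26.839)
ex = (C−B)/|BC| = (-0.1078,-0.9942); ey = (0.9942,-0.1078)
P = B + -0.99·ex + 3.31·ey = (0.7209,3.5999)

0.72 3.60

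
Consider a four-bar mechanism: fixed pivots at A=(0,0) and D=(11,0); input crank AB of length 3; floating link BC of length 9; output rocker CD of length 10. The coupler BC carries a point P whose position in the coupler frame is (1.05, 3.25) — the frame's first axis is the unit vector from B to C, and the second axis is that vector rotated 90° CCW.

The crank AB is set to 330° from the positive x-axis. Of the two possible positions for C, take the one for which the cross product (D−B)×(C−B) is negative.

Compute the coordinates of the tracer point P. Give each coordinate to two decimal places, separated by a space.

A=(0,0), D=(11.00,0)
B = A + 3.00·(cos330°, sin330°) = (2.5981, -1.5000)
|BD| = 8.5348
circle(B,9.00) ∩ circle(D,10.00): a=3.1543, h=8.4291
  candidates: C₊=(4.2218,7.3523) cross=71.941; C₋=(7.1847,-9.2436) cross=-71.941
  mode - wants cross < 0 → take C=(7.1847,-9.2436) (cross=-71.941)
ex = (C−B)/|BC| = (0.5096,-0.8604); ey = (0.8604,0.5096)
P = B + 1.05·ex + 3.25·ey = (5.9295,-0.7471)

5.93 -0.75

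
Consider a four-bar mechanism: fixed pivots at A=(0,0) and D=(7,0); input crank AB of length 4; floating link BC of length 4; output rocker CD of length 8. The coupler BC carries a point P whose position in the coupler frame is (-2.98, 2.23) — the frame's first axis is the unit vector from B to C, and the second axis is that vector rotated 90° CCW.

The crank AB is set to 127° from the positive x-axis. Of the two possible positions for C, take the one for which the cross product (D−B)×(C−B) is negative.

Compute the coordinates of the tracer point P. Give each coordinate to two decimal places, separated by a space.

A=(0,0), D=(7.00,0)
B = A + 4.00·(cos127°, sin127°) = (-2.4073, 3.1945)
|BD| = 9.9349
circle(B,4.00) ∩ circle(D,8.00): a=2.5517, h=3.0804
  candidates: C₊=(0.9994,5.2908) cross=30.603; C₋=(-0.9816,-0.5428) cross=-30.603
  mode - wants cross < 0 → take C=(-0.9816,-0.5428) (cross=-30.603)
ex = (C−B)/|BC| = (0.3564,-0.9343); ey = (0.9343,0.3564)
P = B + -2.98·ex + 2.23·ey = (-1.3859,6.7737)

-1.39 6.77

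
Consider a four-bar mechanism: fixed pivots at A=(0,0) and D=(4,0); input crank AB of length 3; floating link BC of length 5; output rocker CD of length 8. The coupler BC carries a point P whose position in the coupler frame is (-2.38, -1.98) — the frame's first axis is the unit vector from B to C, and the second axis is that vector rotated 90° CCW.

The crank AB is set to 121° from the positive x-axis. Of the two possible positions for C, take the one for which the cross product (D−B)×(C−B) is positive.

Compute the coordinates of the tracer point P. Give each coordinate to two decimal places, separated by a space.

-0.67 -0.40

A=(0,0), D=(4.00,0)
B = A + 3.00·(cos121°, sin121°) = (-1.5451, 2.5715)
|BD| = 6.1124
circle(B,5.00) ∩ circle(D,8.00): a=-0.1341, h=4.9982
  candidates: C₊=(0.4360,7.1623) cross=30.551; C₋=(-3.7695,-1.9064) cross=-30.551
  mode + wants cross > 0 → take C=(0.4360,7.1623) (cross=30.551)
ex = (C−B)/|BC| = (0.3962,0.9182); ey = (-0.9182,0.3962)
P = B + -2.38·ex + -1.98·ey = (-0.6702,-0.3982)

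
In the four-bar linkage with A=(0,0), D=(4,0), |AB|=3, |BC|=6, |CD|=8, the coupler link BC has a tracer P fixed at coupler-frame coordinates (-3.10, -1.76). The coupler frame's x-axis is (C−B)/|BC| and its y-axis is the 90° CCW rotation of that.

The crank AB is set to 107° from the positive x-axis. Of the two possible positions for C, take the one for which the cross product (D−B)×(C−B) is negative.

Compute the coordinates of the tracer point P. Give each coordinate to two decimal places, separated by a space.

-1.03 6.43

A=(0,0), D=(4.00,0)
B = A + 3.00·(cos107°, sin107°) = (-0.8771, 2.8689)
|BD| = 5.6583
circle(B,6.00) ∩ circle(D,8.00): a=0.3550, h=5.9895
  candidates: C₊=(2.4656,7.8515) cross=33.891; C₋=(-3.6080,-2.4736) cross=-33.891
  mode - wants cross < 0 → take C=(-3.6080,-2.4736) (cross=-33.891)
ex = (C−B)/|BC| = (-0.4551,-0.8904); ey = (0.8904,-0.4551)
P = B + -3.10·ex + -1.76·ey = (-1.0333,6.4303)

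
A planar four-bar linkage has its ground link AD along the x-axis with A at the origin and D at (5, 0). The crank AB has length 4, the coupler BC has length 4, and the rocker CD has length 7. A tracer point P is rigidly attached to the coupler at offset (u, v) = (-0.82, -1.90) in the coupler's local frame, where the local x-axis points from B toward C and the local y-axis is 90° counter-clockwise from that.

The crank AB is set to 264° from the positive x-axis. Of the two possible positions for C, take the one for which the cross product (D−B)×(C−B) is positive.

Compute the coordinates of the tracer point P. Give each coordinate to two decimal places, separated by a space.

1.65 -3.98

A=(0,0), D=(5.00,0)
B = A + 4.00·(cos264°, sin264°) = (-0.4181, -3.9781)
|BD| = 6.7217
circle(B,4.00) ∩ circle(D,7.00): a=0.9061, h=3.8960
  candidates: C₊=(-1.9935,-0.3014) cross=26.188; C₋=(2.6180,-6.5823) cross=-26.188
  mode + wants cross > 0 → take C=(-1.9935,-0.3014) (cross=26.188)
ex = (C−B)/|BC| = (-0.3938,0.9192); ey = (-0.9192,-0.3938)
P = B + -0.82·ex + -1.90·ey = (1.6513,-3.9835)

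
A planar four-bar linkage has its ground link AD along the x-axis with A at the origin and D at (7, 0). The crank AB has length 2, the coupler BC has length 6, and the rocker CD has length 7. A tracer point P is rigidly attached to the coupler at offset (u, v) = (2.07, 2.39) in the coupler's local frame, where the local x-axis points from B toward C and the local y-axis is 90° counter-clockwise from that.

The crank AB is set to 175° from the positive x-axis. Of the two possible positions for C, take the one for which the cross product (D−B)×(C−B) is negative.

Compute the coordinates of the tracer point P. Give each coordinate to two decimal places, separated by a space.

1.17 0.01

A=(0,0), D=(7.00,0)
B = A + 2.00·(cos175°, sin175°) = (-1.9924, 0.1743)
|BD| = 8.9941
circle(B,6.00) ∩ circle(D,7.00): a=3.7743, h=4.6642
  candidates: C₊=(1.8716,4.7644) cross=41.950; C₋=(1.6908,-4.5621) cross=-41.950
  mode - wants cross < 0 → take C=(1.6908,-4.5621) (cross=-41.950)
ex = (C−B)/|BC| = (0.6139,-0.7894); ey = (0.7894,0.6139)
P = B + 2.07·ex + 2.39·ey = (1.1650,0.0074)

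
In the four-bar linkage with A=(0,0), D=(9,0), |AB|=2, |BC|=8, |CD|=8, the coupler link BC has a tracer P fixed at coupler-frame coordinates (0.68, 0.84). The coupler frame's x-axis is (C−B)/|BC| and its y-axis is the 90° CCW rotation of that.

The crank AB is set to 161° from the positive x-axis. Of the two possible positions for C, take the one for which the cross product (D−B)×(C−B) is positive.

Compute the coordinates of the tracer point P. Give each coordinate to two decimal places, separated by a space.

A=(0,0), D=(9.00,0)
B = A + 2.00·(cos161°, sin161°) = (-1.8910, 0.6511)
|BD| = 10.9105
circle(B,8.00) ∩ circle(D,8.00): a=5.4552, h=5.8515
  candidates: C₊=(3.9037,6.1667) cross=63.843; C₋=(3.2053,-5.5155) cross=-63.843
  mode + wants cross > 0 → take C=(3.9037,6.1667) (cross=63.843)
ex = (C−B)/|BC| = (0.7243,0.6894); ey = (-0.6894,0.7243)
P = B + 0.68·ex + 0.84·ey = (-1.9776,1.7284)

-1.98 1.73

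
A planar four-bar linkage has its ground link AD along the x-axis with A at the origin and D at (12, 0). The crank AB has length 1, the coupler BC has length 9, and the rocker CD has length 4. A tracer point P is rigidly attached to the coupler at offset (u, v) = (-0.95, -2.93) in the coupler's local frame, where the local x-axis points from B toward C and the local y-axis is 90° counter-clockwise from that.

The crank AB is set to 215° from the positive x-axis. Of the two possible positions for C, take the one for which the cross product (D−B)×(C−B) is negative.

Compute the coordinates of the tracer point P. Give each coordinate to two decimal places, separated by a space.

-1.95 -3.44

A=(0,0), D=(12.00,0)
B = A + 1.00·(cos215°, sin215°) = (-0.8192, -0.5736)
|BD| = 12.8320
circle(B,9.00) ∩ circle(D,4.00): a=8.9487, h=0.9593
  candidates: C₊=(8.0777,0.7848) cross=12.310; C₋=(8.1635,-1.1320) cross=-12.310
  mode - wants cross < 0 → take C=(8.1635,-1.1320) (cross=-12.310)
ex = (C−B)/|BC| = (0.9981,-0.0620); ey = (0.0620,0.9981)
P = B + -0.95·ex + -2.93·ey = (-1.9491,-3.4390)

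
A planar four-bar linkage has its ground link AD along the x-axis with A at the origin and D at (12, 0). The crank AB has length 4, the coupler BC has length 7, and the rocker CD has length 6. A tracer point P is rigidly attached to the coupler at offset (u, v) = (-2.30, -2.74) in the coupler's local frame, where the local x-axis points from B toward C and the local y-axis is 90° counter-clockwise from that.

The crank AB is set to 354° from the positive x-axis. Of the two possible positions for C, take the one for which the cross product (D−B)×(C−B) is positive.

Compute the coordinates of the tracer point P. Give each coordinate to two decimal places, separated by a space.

A=(0,0), D=(12.00,0)
B = A + 4.00·(cos354°, sin354°) = (3.9781, -0.4181)
|BD| = 8.0328
circle(B,7.00) ∩ circle(D,6.00): a=4.8256, h=5.0709
  candidates: C₊=(8.5332,4.8971) cross=40.733; C₋=(9.0611,-5.2309) cross=-40.733
  mode + wants cross > 0 → take C=(8.5332,4.8971) (cross=40.733)
ex = (C−B)/|BC| = (0.6507,0.7593); ey = (-0.7593,0.6507)
P = B + -2.30·ex + -2.74·ey = (4.5619,-3.9475)

4.56 -3.95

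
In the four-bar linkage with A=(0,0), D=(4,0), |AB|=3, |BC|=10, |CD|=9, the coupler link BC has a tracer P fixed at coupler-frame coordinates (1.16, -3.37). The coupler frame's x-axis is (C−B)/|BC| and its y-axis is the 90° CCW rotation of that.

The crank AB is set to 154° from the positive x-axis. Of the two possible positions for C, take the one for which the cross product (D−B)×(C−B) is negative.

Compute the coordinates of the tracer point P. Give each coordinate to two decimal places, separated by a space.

A=(0,0), D=(4.00,0)
B = A + 3.00·(cos154°, sin154°) = (-2.6964, 1.3151)
|BD| = 6.8243
circle(B,10.00) ∩ circle(D,9.00): a=4.8042, h=8.7704
  candidates: C₊=(3.7079,8.9953) cross=59.852; C₋=(0.3277,-8.2167) cross=-59.852
  mode - wants cross < 0 → take C=(0.3277,-8.2167) (cross=-59.852)
ex = (C−B)/|BC| = (0.3024,-0.9532); ey = (0.9532,0.3024)
P = B + 1.16·ex + -3.37·ey = (-5.5578,-0.8097)

-5.56 -0.81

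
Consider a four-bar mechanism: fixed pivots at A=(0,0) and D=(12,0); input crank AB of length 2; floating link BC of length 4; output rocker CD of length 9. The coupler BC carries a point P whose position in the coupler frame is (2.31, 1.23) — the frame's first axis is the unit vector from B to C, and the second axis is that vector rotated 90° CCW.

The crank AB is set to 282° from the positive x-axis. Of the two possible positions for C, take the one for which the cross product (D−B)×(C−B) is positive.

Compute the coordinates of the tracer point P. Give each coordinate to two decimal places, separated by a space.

1.02 0.59

A=(0,0), D=(12.00,0)
B = A + 2.00·(cos282°, sin282°) = (0.4158, -1.9563)
|BD| = 11.7482
circle(B,4.00) ∩ circle(D,9.00): a=3.1077, h=2.5183
  candidates: C₊=(3.0608,1.0444) cross=29.586; C₋=(3.8995,-3.9220) cross=-29.586
  mode + wants cross > 0 → take C=(3.0608,1.0444) (cross=29.586)
ex = (C−B)/|BC| = (0.6612,0.7502); ey = (-0.7502,0.6612)
P = B + 2.31·ex + 1.23·ey = (1.0206,0.5899)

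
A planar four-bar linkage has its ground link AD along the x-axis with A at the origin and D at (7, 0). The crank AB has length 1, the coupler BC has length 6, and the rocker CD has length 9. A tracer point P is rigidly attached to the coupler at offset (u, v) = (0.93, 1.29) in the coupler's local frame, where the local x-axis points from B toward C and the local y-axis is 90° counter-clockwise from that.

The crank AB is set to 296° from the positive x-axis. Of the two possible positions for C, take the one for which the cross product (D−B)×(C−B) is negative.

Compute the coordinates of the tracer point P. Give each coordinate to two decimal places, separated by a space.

A=(0,0), D=(7.00,0)
B = A + 1.00·(cos296°, sin296°) = (0.4384, -0.8988)
|BD| = 6.6229
circle(B,6.00) ∩ circle(D,9.00): a=-0.0859, h=5.9994
  candidates: C₊=(-0.4609,5.0334) cross=39.733; C₋=(1.1675,-6.8543) cross=-39.733
  mode - wants cross < 0 → take C=(1.1675,-6.8543) (cross=-39.733)
ex = (C−B)/|BC| = (0.1215,-0.9926); ey = (0.9926,0.1215)
P = B + 0.93·ex + 1.29·ey = (1.8318,-1.6651)

1.83 -1.67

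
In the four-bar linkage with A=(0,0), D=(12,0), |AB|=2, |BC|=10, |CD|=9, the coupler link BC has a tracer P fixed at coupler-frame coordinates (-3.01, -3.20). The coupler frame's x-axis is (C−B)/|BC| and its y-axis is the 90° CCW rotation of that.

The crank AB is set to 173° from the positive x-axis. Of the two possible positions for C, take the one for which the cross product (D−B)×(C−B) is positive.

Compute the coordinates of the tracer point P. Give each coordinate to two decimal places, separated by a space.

-2.32 -4.14

A=(0,0), D=(12.00,0)
B = A + 2.00·(cos173°, sin173°) = (-1.9851, 0.2437)
|BD| = 13.9872
circle(B,10.00) ∩ circle(D,9.00): a=7.6728, h=6.4131
  candidates: C₊=(5.7983,6.5222) cross=89.702; C₋=(5.5748,-6.3021) cross=-89.702
  mode + wants cross > 0 → take C=(5.7983,6.5222) (cross=89.702)
ex = (C−B)/|BC| = (0.7783,0.6278); ey = (-0.6278,0.7783)
P = B + -3.01·ex + -3.20·ey = (-2.3188,-4.1368)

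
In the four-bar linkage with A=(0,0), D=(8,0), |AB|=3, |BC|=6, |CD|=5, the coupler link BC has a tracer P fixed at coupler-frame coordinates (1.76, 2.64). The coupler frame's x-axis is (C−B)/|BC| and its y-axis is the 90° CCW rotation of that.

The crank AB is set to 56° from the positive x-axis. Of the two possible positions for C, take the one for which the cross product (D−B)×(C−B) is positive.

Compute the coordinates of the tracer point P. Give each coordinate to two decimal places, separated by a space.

2.21 5.61

A=(0,0), D=(8.00,0)
B = A + 3.00·(cos56°, sin56°) = (1.6776, 2.4871)
|BD| = 6.7940
circle(B,6.00) ∩ circle(D,5.00): a=4.2065, h=4.2784
  candidates: C₊=(7.1584,4.9287) cross=29.068; C₋=(4.0259,-3.0342) cross=-29.068
  mode + wants cross > 0 → take C=(7.1584,4.9287) (cross=29.068)
ex = (C−B)/|BC| = (0.9135,0.4069); ey = (-0.4069,0.9135)
P = B + 1.76·ex + 2.64·ey = (2.2110,5.6148)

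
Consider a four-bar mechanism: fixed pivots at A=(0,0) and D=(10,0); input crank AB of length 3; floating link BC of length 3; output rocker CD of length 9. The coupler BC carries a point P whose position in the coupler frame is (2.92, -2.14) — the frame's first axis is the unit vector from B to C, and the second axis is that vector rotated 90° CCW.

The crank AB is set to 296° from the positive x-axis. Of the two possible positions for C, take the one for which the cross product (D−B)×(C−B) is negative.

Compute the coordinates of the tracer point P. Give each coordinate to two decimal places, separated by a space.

0.83 -6.28

A=(0,0), D=(10.00,0)
B = A + 3.00·(cos296°, sin296°) = (1.3151, -2.6964)
|BD| = 9.0938
circle(B,3.00) ∩ circle(D,9.00): a=0.5882, h=2.9418
  candidates: C₊=(1.0046,0.2875) cross=26.752; C₋=(2.7491,-5.3315) cross=-26.752
  mode - wants cross < 0 → take C=(2.7491,-5.3315) (cross=-26.752)
ex = (C−B)/|BC| = (0.4780,-0.8784); ey = (0.8784,0.4780)
P = B + 2.92·ex + -2.14·ey = (0.8312,-6.2841)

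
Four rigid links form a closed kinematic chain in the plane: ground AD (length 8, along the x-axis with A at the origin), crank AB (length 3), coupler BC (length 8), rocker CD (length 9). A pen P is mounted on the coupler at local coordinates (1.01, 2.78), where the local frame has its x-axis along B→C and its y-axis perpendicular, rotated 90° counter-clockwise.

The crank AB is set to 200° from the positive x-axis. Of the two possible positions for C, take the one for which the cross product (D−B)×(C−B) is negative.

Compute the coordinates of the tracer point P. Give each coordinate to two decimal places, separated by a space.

-0.06 0.03

A=(0,0), D=(8.00,0)
B = A + 3.00·(cos200°, sin200°) = (-2.8191, -1.0261)
|BD| = 10.8676
circle(B,8.00) ∩ circle(D,9.00): a=4.6517, h=6.5086
  candidates: C₊=(1.1973,5.8927) cross=70.733; C₋=(2.4263,-7.0664) cross=-70.733
  mode - wants cross < 0 → take C=(2.4263,-7.0664) (cross=-70.733)
ex = (C−B)/|BC| = (0.6557,-0.7550); ey = (0.7550,0.6557)
P = B + 1.01·ex + 2.78·ey = (-0.0578,0.0341)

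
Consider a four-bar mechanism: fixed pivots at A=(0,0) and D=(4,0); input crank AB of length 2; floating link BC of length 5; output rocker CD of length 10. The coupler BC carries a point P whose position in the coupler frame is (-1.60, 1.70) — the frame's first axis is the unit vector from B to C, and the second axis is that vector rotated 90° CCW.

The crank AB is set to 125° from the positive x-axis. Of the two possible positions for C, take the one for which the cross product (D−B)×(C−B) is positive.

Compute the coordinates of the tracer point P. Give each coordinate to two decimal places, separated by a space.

-1.41 -0.68

A=(0,0), D=(4.00,0)
B = A + 2.00·(cos125°, sin125°) = (-1.1472, 1.6383)
|BD| = 5.4016
circle(B,5.00) ∩ circle(D,10.00): a=-4.2416, h=2.6474
  candidates: C₊=(-4.3860,5.4475) cross=14.300; C₋=(-5.9919,0.4021) cross=-14.300
  mode + wants cross > 0 → take C=(-4.3860,5.4475) (cross=14.300)
ex = (C−B)/|BC| = (-0.6478,0.7618); ey = (-0.7618,-0.6478)
P = B + -1.60·ex + 1.70·ey = (-1.4059,-0.6818)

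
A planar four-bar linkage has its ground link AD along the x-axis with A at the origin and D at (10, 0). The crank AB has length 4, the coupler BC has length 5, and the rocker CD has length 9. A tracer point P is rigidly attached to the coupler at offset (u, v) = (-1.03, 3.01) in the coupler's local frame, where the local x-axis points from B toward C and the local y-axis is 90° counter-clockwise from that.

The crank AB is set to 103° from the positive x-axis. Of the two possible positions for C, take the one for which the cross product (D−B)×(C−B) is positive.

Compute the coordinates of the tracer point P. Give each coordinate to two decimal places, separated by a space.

A=(0,0), D=(10.00,0)
B = A + 4.00·(cos103°, sin103°) = (-0.8998, 3.8975)
|BD| = 11.5757
circle(B,5.00) ∩ circle(D,9.00): a=3.3690, h=3.6946
  candidates: C₊=(3.5164,6.2420) cross=42.767; C₋=(1.0285,-0.7157) cross=-42.767
  mode + wants cross > 0 → take C=(3.5164,6.2420) (cross=42.767)
ex = (C−B)/|BC| = (0.8832,0.4689); ey = (-0.4689,0.8832)
P = B + -1.03·ex + 3.01·ey = (-3.2210,6.0731)

-3.22 6.07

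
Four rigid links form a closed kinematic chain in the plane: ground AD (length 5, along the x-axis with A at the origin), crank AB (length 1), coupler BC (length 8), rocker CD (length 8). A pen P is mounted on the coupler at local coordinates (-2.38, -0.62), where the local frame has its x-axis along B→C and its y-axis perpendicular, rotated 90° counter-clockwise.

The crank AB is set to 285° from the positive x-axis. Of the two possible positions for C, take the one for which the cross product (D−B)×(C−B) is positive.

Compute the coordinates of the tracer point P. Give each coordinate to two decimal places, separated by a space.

A=(0,0), D=(5.00,0)
B = A + 1.00·(cos285°, sin285°) = (0.2588, -0.9659)
|BD| = 4.8386
circle(B,8.00) ∩ circle(D,8.00): a=2.4193, h=7.6254
  candidates: C₊=(1.1071,6.9890) cross=36.896; C₋=(4.1517,-7.9549) cross=-36.896
  mode + wants cross > 0 → take C=(1.1071,6.9890) (cross=36.896)
ex = (C−B)/|BC| = (0.1060,0.9944); ey = (-0.9944,0.1060)
P = B + -2.38·ex + -0.62·ey = (0.6229,-3.3983)

0.62 -3.40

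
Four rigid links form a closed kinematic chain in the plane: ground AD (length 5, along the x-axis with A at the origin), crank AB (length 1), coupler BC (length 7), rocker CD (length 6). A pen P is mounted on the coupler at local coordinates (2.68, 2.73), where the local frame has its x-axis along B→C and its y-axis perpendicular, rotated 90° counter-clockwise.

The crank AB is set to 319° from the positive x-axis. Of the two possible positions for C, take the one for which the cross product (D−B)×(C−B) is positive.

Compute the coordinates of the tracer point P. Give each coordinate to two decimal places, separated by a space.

-0.73 2.87

A=(0,0), D=(5.00,0)
B = A + 1.00·(cos319°, sin319°) = (0.7547, -0.6561)
|BD| = 4.2957
circle(B,7.00) ∩ circle(D,6.00): a=3.6610, h=5.9663
  candidates: C₊=(3.4615,5.7994) cross=25.629; C₋=(5.2840,-5.9933) cross=-25.629
  mode + wants cross > 0 → take C=(3.4615,5.7994) (cross=25.629)
ex = (C−B)/|BC| = (0.3867,0.9222); ey = (-0.9222,0.3867)
P = B + 2.68·ex + 2.73·ey = (-0.7266,2.8711)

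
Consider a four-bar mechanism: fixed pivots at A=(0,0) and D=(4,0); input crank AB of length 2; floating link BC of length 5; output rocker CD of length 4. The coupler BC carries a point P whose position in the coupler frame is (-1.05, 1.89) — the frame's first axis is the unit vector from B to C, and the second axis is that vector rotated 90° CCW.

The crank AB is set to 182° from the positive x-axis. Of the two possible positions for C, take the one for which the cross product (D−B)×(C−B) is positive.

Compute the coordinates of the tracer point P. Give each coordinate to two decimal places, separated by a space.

A=(0,0), D=(4.00,0)
B = A + 2.00·(cos182°, sin182°) = (-1.9988, -0.0698)
|BD| = 5.9992
circle(B,5.00) ∩ circle(D,4.00): a=3.7497, h=3.3075
  candidates: C₊=(1.7122,3.2811) cross=19.843; C₋=(1.7891,-3.3335) cross=-19.843
  mode + wants cross > 0 → take C=(1.7122,3.2811) (cross=19.843)
ex = (C−B)/|BC| = (0.7422,0.6702); ey = (-0.6702,0.7422)
P = B + -1.05·ex + 1.89·ey = (-4.0447,0.6292)

-4.04 0.63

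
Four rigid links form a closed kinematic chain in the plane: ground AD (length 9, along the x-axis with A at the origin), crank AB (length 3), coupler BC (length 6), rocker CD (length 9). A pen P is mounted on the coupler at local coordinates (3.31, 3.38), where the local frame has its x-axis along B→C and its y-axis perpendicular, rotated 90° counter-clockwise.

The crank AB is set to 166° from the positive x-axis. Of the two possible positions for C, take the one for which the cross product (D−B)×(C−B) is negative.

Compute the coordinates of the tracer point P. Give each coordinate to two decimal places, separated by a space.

A=(0,0), D=(9.00,0)
B = A + 3.00·(cos166°, sin166°) = (-2.9109, 0.7258)
|BD| = 11.9330
circle(B,6.00) ∩ circle(D,9.00): a=4.0810, h=4.3984
  candidates: C₊=(1.4300,4.8678) cross=52.486; C₋=(0.8950,-3.9127) cross=-52.486
  mode - wants cross < 0 → take C=(0.8950,-3.9127) (cross=-52.486)
ex = (C−B)/|BC| = (0.6343,-0.7731); ey = (0.7731,0.6343)
P = B + 3.31·ex + 3.38·ey = (1.8017,0.3109)

1.80 0.31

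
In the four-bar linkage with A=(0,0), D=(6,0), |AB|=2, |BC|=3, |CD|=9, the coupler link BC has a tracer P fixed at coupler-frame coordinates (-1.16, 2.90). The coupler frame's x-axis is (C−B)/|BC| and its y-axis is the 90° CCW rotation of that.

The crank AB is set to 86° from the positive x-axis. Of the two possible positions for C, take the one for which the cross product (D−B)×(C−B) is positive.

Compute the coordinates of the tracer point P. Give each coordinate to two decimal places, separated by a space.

A=(0,0), D=(6.00,0)
B = A + 2.00·(cos86°, sin86°) = (0.1395, 1.9951)
|BD| = 6.1908
circle(B,3.00) ∩ circle(D,9.00): a=-2.7197, h=1.2662
  candidates: C₊=(-2.0270,4.0703) cross=7.839; C₋=(-2.8431,1.6730) cross=-7.839
  mode + wants cross > 0 → take C=(-2.0270,4.0703) (cross=7.839)
ex = (C−B)/|BC| = (-0.7222,0.6917); ey = (-0.6917,-0.7222)
P = B + -1.16·ex + 2.90·ey = (-1.0287,-0.9016)

-1.03 -0.90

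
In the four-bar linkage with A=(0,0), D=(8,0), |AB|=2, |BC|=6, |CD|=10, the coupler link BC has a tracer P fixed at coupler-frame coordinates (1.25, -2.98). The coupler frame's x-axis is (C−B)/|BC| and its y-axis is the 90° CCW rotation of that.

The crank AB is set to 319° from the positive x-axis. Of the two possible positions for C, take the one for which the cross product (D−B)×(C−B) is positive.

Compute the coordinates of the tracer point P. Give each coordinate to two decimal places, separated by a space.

A=(0,0), D=(8.00,0)
B = A + 2.00·(cos319°, sin319°) = (1.5094, -1.3121)
|BD| = 6.6219
circle(B,6.00) ∩ circle(D,10.00): a=-1.5215, h=5.8039
  candidates: C₊=(-1.1320,4.0752) cross=38.433; C₋=(1.1681,-7.3024) cross=-38.433
  mode + wants cross > 0 → take C=(-1.1320,4.0752) (cross=38.433)
ex = (C−B)/|BC| = (-0.4402,0.8979); ey = (-0.8979,-0.4402)
P = B + 1.25·ex + -2.98·ey = (3.6348,1.1221)

3.63 1.12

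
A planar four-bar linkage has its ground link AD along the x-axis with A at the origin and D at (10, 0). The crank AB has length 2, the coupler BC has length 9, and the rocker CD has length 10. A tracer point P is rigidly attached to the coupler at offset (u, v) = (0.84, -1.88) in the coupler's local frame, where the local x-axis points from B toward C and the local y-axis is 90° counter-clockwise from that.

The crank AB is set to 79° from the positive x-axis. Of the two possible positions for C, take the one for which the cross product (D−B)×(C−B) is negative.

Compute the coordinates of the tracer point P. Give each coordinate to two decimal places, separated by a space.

-1.23 0.68

A=(0,0), D=(10.00,0)
B = A + 2.00·(cos79°, sin79°) = (0.3816, 1.9633)
|BD| = 9.8167
circle(B,9.00) ∩ circle(D,10.00): a=3.9406, h=8.0915
  candidates: C₊=(5.8608,9.1032) cross=79.431; C₋=(2.6244,-6.7528) cross=-79.431
  mode - wants cross < 0 → take C=(2.6244,-6.7528) (cross=-79.431)
ex = (C−B)/|BC| = (0.2492,-0.9685); ey = (0.9685,0.2492)
P = B + 0.84·ex + -1.88·ey = (-1.2297,0.6813)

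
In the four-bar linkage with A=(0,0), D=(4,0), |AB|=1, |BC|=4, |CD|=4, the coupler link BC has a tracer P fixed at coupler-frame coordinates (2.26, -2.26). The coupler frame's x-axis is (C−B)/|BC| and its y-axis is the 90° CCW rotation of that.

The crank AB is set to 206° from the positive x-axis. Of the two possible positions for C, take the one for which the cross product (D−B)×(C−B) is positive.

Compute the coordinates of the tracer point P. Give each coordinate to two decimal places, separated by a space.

A=(0,0), D=(4.00,0)
B = A + 1.00·(cos206°, sin206°) = (-0.8988, -0.4384)
|BD| = 4.9184
circle(B,4.00) ∩ circle(D,4.00): a=2.4592, h=3.1547
  candidates: C₊=(1.2694,2.9230) cross=15.516; C₋=(1.8318,-3.3614) cross=-15.516
  mode + wants cross > 0 → take C=(1.2694,2.9230) (cross=15.516)
ex = (C−B)/|BC| = (0.5421,0.8403); ey = (-0.8403,0.5421)
P = B + 2.26·ex + -2.26·ey = (2.2254,0.2358)

2.23 0.24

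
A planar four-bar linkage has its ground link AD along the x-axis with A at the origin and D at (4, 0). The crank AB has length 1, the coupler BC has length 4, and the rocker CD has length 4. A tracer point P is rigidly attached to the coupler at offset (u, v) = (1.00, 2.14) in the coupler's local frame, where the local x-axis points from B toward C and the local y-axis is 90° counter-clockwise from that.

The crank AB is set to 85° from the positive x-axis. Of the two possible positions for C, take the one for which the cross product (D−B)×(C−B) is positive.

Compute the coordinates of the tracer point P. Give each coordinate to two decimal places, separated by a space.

-0.73 3.21

A=(0,0), D=(4.00,0)
B = A + 1.00·(cos85°, sin85°) = (0.0872, 0.9962)
|BD| = 4.0377
circle(B,4.00) ∩ circle(D,4.00): a=2.0188, h=3.4532
  candidates: C₊=(2.8956,3.8445) cross=13.943; C₋=(1.1916,-2.8483) cross=-13.943
  mode + wants cross > 0 → take C=(2.8956,3.8445) (cross=13.943)
ex = (C−B)/|BC| = (0.7021,0.7121); ey = (-0.7121,0.7021)
P = B + 1.00·ex + 2.14·ey = (-0.7346,3.2108)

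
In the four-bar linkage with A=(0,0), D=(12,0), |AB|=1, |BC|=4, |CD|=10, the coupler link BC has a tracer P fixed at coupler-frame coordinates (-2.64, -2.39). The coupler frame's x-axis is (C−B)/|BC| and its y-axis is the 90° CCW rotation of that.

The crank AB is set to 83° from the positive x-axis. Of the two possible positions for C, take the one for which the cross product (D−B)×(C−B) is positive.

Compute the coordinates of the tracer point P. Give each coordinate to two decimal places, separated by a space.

0.11 -2.57

A=(0,0), D=(12.00,0)
B = A + 1.00·(cos83°, sin83°) = (0.1219, 0.9925)
|BD| = 11.9195
circle(B,4.00) ∩ circle(D,10.00): a=2.4361, h=3.1726
  candidates: C₊=(2.8137,3.9512) cross=37.816; C₋=(2.2854,-2.3719) cross=-37.816
  mode + wants cross > 0 → take C=(2.8137,3.9512) (cross=37.816)
ex = (C−B)/|BC| = (0.6730,0.7397); ey = (-0.7397,0.6730)
P = B + -2.64·ex + -2.39·ey = (0.1131,-2.5686)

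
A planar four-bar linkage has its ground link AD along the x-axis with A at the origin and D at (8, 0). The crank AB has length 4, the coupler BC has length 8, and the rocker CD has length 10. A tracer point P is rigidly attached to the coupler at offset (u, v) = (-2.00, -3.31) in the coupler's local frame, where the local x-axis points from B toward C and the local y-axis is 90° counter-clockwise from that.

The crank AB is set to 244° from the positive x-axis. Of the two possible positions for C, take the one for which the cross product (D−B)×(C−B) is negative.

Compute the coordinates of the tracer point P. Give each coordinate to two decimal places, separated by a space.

A=(0,0), D=(8.00,0)
B = A + 4.00·(cos244°, sin244°) = (-1.7535, -3.5952)
|BD| = 10.3950
circle(B,8.00) ∩ circle(D,10.00): a=3.4659, h=7.2102
  candidates: C₊=(-0.9952,4.3688) cross=74.950; C₋=(3.9922,-9.1618) cross=-74.950
  mode - wants cross < 0 → take C=(3.9922,-9.1618) (cross=-74.950)
ex = (C−B)/|BC| = (0.7182,-0.6958); ey = (0.6958,0.7182)
P = B + -2.00·ex + -3.31·ey = (-5.4931,-4.5808)

-5.49 -4.58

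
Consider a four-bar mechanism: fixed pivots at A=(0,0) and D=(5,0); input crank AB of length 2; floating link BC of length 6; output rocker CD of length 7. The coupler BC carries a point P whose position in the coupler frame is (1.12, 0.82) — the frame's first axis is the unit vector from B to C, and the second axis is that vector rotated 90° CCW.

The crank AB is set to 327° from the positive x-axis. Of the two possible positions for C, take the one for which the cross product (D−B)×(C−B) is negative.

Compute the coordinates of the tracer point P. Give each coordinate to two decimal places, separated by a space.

A=(0,0), D=(5.00,0)
B = A + 2.00·(cos327°, sin327°) = (1.6773, -1.0893)
|BD| = 3.4967
circle(B,6.00) ∩ circle(D,7.00): a=-0.1106, h=5.9990
  candidates: C₊=(-0.2966,4.5767) cross=20.976; C₋=(3.4411,-6.8242) cross=-20.976
  mode - wants cross < 0 → take C=(3.4411,-6.8242) (cross=-20.976)
ex = (C−B)/|BC| = (0.2940,-0.9558); ey = (0.9558,0.2940)
P = B + 1.12·ex + 0.82·ey = (2.7903,-1.9188)

2.79 -1.92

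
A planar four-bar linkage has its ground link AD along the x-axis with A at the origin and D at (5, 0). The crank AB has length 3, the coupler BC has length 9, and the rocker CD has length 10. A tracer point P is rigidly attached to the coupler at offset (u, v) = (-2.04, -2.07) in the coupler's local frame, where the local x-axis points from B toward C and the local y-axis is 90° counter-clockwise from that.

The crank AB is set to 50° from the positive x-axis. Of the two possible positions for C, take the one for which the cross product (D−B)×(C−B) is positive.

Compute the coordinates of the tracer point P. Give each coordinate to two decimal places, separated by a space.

A=(0,0), D=(5.00,0)
B = A + 3.00·(cos50°, sin50°) = (1.9284, 2.2981)
|BD| = 3.8362
circle(B,9.00) ∩ circle(D,10.00): a=-0.5583, h=8.9827
  candidates: C₊=(6.8625,9.8250) cross=34.459; C₋=(-3.8999,-4.5598) cross=-34.459
  mode + wants cross > 0 → take C=(6.8625,9.8250) (cross=34.459)
ex = (C−B)/|BC| = (0.5482,0.8363); ey = (-0.8363,0.5482)
P = B + -2.04·ex + -2.07·ey = (2.5411,-0.5428)

2.54 -0.54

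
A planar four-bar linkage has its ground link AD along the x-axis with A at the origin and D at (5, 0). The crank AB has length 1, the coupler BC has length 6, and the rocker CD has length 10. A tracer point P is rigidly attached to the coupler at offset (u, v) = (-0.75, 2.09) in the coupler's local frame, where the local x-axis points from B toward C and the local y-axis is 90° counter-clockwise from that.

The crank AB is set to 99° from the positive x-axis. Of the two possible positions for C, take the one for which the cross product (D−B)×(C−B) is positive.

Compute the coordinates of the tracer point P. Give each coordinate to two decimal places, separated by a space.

A=(0,0), D=(5.00,0)
B = A + 1.00·(cos99°, sin99°) = (-0.1564, 0.9877)
|BD| = 5.2502
circle(B,6.00) ∩ circle(D,10.00): a=-3.4699, h=4.8948
  candidates: C₊=(-2.6436,6.4479) cross=25.699; C₋=(-4.4853,-3.1670) cross=-25.699
  mode + wants cross > 0 → take C=(-2.6436,6.4479) (cross=25.699)
ex = (C−B)/|BC| = (-0.4145,0.9100); ey = (-0.9100,-0.4145)
P = B + -0.75·ex + 2.09·ey = (-1.7475,-0.5612)

-1.75 -0.56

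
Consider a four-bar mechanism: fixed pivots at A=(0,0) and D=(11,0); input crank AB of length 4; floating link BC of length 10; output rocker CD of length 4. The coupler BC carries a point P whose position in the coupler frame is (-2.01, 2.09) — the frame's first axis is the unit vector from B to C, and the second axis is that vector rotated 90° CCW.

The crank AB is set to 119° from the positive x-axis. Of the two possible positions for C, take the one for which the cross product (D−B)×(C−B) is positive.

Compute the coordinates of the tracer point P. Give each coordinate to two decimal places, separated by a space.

A=(0,0), D=(11.00,0)
B = A + 4.00·(cos119°, sin119°) = (-1.9392, 3.4985)
|BD| = 13.4039
circle(B,10.00) ∩ circle(D,4.00): a=9.8354, h=1.8072
  candidates: C₊=(8.0269,2.6759) cross=24.223; C₋=(7.0835,-0.8131) cross=-24.223
  mode + wants cross > 0 → take C=(8.0269,2.6759) (cross=24.223)
ex = (C−B)/|BC| = (0.9966,-0.0823); ey = (0.0823,0.9966)
P = B + -2.01·ex + 2.09·ey = (-3.7705,5.7467)

-3.77 5.75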